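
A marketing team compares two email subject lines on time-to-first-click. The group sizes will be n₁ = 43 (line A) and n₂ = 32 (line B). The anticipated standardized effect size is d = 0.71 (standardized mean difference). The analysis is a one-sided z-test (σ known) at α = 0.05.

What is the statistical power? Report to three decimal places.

Power ≈ 0.919

Noncentrality parameter: δ = d / √(1/n₁ + 1/n₂) = 0.71 / √(1/43 + 1/32) = 3.0411
Critical value for a one-sided test at α = 0.05: z_α = 1.645.
Power = Φ(δ − 1.645) = Φ(1.396) = 0.9187.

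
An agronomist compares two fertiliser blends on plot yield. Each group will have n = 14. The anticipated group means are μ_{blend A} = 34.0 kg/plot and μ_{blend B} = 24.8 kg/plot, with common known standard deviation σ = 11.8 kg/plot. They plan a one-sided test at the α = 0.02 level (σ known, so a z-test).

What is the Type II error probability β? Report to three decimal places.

Standardized effect: d = |μ_{blend A} − μ_{blend B}| / σ = |34.0 − 24.8| / 11.8 = 0.7797
Noncentrality parameter: δ = d·√(n/2) = 0.7797 × √(14/2) = 2.0628
One-sided α = 0.02 → critical value z_{0.02} = 2.054.
Power = Φ(δ − 2.054) = Φ(0.009) = 0.5036.
Type II error: β = 1 − power = 1 − 0.5036 = 0.4964.

β ≈ 0.496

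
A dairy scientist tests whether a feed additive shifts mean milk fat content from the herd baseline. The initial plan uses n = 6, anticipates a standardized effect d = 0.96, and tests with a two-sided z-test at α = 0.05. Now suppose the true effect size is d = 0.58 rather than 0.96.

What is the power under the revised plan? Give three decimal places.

With d = 0.58: δ = d·√n = 0.58 × √6 = 1.4207. Critical value z_{0.025} = 1.960.
Revised power = Φ(δ − 1.960) + Φ(−δ − 1.960) = Φ(-0.539) + Φ(-3.381) = 0.2949 + 0.0004 = 0.2952.

Power ≈ 0.295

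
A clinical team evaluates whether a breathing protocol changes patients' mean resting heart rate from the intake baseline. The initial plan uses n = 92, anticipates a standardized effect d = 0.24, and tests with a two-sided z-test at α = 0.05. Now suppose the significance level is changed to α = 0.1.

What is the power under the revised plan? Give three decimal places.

δ = d·√n = 0.24 × √92 = 2.3020 (unchanged). New critical value: z_{0.05} = 1.645.
Revised power = Φ(δ − 1.645) + Φ(−δ − 1.645) = Φ(0.657) + Φ(-3.947) = 0.7445 + 0.0000 = 0.7445.

Power ≈ 0.744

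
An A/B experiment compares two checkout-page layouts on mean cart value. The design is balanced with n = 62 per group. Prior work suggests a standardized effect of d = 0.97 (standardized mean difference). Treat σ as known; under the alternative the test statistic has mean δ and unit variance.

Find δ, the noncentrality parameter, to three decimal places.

The noncentrality parameter scales effect size by the design's sample-size factor: δ = d·√(n/2) = 0.97 × √(62/2) = 5.4007

δ ≈ 5.401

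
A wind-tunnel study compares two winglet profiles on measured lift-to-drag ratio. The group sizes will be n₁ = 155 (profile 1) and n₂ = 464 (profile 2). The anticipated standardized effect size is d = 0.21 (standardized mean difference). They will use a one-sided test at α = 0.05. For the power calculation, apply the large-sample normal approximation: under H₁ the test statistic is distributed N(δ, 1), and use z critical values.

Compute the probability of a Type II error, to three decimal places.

β ≈ 0.268

Noncentrality parameter: δ = d / √(1/n₁ + 1/n₂) = 0.21 / √(1/155 + 1/464) = 2.2636
Critical value for a one-sided test at α = 0.05: z_α = 1.645.
Power = P(Z > 1.645 − δ) = Φ(0.619) = 0.7320.
Type II error: β = 1 − power = 1 − 0.7320 = 0.2680.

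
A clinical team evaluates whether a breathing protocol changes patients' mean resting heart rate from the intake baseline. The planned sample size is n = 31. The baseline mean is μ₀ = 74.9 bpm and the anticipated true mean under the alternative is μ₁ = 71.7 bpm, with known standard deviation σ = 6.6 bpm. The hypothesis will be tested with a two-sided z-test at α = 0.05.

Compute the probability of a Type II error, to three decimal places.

Standardized effect: d = |μ₁ − μ₀| / σ = |71.7 − 74.9| / 6.6 = 0.4848
Noncentrality parameter: δ = d·√n = 0.4848 × √31 = 2.6995
Critical value for a two-sided test at α = 0.05: z_{α/2} = 1.960.
Power = Φ(δ − 1.960) + Φ(−δ − 1.960) = Φ(0.740) + Φ(-4.659) = 0.7702 + 0.0000 = 0.7702.
Type II error: β = 1 − power = 1 − 0.7702 = 0.2298.

β ≈ 0.230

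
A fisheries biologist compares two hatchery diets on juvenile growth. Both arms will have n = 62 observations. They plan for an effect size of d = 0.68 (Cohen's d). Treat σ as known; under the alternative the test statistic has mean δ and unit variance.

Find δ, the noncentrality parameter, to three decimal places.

δ ≈ 3.786

δ = d·√(n/2) = 0.68 × √(62/2) = 3.7861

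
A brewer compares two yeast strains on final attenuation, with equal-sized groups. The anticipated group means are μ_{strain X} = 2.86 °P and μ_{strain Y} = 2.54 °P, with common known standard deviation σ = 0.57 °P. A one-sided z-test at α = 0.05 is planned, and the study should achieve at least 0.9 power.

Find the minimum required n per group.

Standardized effect: d = |μ_{strain X} − μ_{strain Y}| / σ = |2.86 − 2.54| / 0.57 = 0.5614
For power 0.9 need Φ(δ − z_{0.05}) = 0.9, so δ = z_{0.05} + z_{0.10} = 1.645 + 1.282 = 2.926.
δ = d·√(n/2) ⇒ n = 2(δ/d)² = 2 × (2.926 / 0.5614)² = 54.34.
Rounding up, n = 55 per group.

n = 55 per group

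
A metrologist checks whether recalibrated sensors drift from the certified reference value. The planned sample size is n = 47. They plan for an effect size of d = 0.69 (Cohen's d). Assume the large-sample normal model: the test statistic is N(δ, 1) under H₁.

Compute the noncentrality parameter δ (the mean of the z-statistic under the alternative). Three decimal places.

δ = d·√n = 0.69 × √47 = 4.7304

δ ≈ 4.730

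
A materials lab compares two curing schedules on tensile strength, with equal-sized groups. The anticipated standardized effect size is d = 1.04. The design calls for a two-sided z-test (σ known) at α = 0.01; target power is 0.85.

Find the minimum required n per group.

n = 25 per group

For power 0.85 need Φ(δ − z_{0.005}) = 0.85, so δ = z_{0.005} + z_{0.15} = 2.576 + 1.036 = 3.612.
(The Φ(−δ − z_{α/2}) term is vanishingly small for δ > 0 and is dropped in the standard sample-size formula.)
δ = d·√(n/2) ⇒ n = 2(δ/d)² = 2 × (3.612 / 1.04)² = 24.13.
Rounding up, n = 25 per group.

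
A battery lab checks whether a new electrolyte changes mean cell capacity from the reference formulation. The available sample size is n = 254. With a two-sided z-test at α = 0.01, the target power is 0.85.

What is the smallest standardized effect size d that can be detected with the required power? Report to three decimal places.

d ≈ 0.227

Required noncentrality: δ = z_{0.005} + z_{0.15} = 2.576 + 1.036 = 3.612.
(Lower-tail contribution to power is negligible for δ > 0.)
δ = d·√n ⇒ d = δ/√n = 3.612/√254 = 0.2267.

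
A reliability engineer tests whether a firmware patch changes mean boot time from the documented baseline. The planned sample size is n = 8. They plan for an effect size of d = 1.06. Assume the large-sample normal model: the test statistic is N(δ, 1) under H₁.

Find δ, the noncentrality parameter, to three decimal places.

δ = d·√n = 1.06 × √8 = 2.9981

δ ≈ 2.998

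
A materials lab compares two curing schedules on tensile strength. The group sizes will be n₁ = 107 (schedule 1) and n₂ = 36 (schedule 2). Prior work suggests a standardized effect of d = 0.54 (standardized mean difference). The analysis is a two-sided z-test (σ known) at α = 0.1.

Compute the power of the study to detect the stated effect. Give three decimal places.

Noncentrality parameter: δ = d / √(1/n₁ + 1/n₂) = 0.54 / √(1/107 + 1/36) = 2.8027
Critical value for a two-sided test at α = 0.1: z_{α/2} = 1.645.
Power = Φ(δ − 1.645) + Φ(−δ − 1.645) = Φ(1.158) + Φ(-4.448) = 0.8765 + 0.0000 = 0.8765.

Power ≈ 0.877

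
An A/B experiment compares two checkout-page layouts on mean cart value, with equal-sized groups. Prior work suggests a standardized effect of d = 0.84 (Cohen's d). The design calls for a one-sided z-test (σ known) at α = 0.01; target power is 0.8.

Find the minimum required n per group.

n = 29 per group

For power 0.8 need Φ(δ − z_{0.01}) = 0.8, so δ = z_{0.01} + z_{0.20} = 2.326 + 0.842 = 3.168.
δ = d·√(n/2) ⇒ n = 2(δ/d)² = 2 × (3.168 / 0.84)² = 28.45.
Rounding up, n = 29 per group.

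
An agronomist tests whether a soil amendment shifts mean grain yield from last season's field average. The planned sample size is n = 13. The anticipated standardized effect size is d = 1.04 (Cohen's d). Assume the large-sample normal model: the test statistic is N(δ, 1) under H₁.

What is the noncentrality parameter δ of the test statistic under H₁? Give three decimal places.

δ = d·√n = 1.04 × √13 = 3.7498

δ ≈ 3.750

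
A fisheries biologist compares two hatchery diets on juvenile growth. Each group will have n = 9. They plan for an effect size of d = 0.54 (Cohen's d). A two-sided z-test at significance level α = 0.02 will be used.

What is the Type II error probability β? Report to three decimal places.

β ≈ 0.881

Noncentrality parameter: δ = d·√(n/2) = 0.54 × √(9/2) = 1.1455
Two-sided α = 0.02 → critical value z_{0.01} = 2.326.
Power = Φ(δ − 2.326) + Φ(−δ − 2.326) = Φ(-1.181) + Φ(-3.472) = 0.1188 + 0.0003 = 0.1191.
Type II error: β = 1 − power = 1 − 0.1191 = 0.8809.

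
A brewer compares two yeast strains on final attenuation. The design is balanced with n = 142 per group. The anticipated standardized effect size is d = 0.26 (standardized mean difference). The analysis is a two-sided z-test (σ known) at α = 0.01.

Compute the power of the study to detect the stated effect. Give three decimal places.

Noncentrality parameter: λ = d·√(n/2) = 0.26 × √(142/2) = 2.1908
Critical value for a two-sided test at α = 0.01: z_{α/2} = 2.576.
Power = Φ(λ − 2.576) + Φ(−λ − 2.576) = Φ(-0.385) + Φ(-4.767) = 0.3501 + 0.0000 = 0.3501.

Power ≈ 0.350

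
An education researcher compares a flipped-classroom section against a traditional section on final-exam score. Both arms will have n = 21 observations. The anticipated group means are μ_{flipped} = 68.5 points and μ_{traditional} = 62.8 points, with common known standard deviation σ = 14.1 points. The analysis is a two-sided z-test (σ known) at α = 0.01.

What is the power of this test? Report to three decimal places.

Power ≈ 0.103

Standardized effect: d = |μ_{flipped} − μ_{traditional}| / σ = |68.5 − 62.8| / 14.1 = 0.4043
Noncentrality parameter: δ = d·√(n/2) = 0.4043 × √(21/2) = 1.3099
Critical value for a two-sided test at α = 0.01: z_{α/2} = 2.576.
Power = Φ(δ − 2.576) + Φ(−δ − 2.576) = Φ(-1.266) + Φ(-3.886) = 0.1028 + 0.0001 = 0.1028.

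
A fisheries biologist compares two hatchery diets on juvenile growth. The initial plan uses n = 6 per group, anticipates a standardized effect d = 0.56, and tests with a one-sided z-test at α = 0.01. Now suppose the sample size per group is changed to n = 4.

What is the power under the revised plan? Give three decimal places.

Power ≈ 0.062

With n = 4 per group: δ = d·√(n/2) = 0.56 × √(4/2) = 0.7920. Critical value z_{0.01} = 2.326.
Revised power = Φ(δ − 2.326) = Φ(-1.534) = 0.0625.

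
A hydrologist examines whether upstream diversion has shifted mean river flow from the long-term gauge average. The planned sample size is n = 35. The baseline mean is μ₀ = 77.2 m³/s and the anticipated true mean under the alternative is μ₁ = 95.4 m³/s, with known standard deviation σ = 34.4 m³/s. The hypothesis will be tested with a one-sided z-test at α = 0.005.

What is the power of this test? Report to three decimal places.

Standardized effect: d = |μ₁ − μ₀| / σ = |95.4 − 77.2| / 34.4 = 0.5291
Noncentrality parameter: δ = d·√n = 0.5291 × √35 = 3.1300
Critical value for a one-sided test at α = 0.005: z_α = 2.576.
Power = P(Z > 2.576 − δ) = Φ(0.554) = 0.7103.

Power ≈ 0.710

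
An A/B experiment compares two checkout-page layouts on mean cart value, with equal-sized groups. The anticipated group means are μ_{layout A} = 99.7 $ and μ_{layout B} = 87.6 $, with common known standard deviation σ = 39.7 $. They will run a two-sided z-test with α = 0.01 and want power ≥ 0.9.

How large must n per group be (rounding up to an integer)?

Standardized effect: d = |μ_{layout A} − μ_{layout B}| / σ = |99.7 − 87.6| / 39.7 = 0.3048
Set Φ(δ − 2.576) = 0.9; then δ − 2.576 = Φ⁻¹(0.9) = 1.282, giving δ = 3.857.
(The Φ(−δ − z_{α/2}) term is vanishingly small for δ > 0 and is dropped in the standard sample-size formula.)
δ = d·√(n/2) ⇒ n = 2(δ/d)² = 2 × (3.857 / 0.3048)² = 320.35.
Round up to the next whole unit.

n = 321 per group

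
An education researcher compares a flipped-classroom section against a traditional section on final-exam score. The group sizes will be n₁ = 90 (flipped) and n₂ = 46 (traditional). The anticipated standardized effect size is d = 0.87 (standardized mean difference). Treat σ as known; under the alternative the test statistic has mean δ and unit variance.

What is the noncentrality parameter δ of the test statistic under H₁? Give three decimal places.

δ = d / √(1/n₁ + 1/n₂) = 0.87 / √(1/90 + 1/46) = 4.8001

δ ≈ 4.800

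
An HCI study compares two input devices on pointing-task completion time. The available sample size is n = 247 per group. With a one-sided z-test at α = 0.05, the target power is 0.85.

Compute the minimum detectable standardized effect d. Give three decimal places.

d ≈ 0.241

Required noncentrality: δ = z_{0.05} + z_{0.15} = 1.645 + 1.036 = 2.681.
δ = d·√(n/2) ⇒ d = δ/√(n/2) = 2.681/√(247/2) = 0.2413.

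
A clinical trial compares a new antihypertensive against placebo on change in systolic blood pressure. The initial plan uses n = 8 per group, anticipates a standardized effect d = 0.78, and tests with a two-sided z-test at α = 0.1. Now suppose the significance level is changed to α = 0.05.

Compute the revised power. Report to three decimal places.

Power ≈ 0.345

δ = d·√(n/2) = 0.78 × √(8/2) = 1.5600 (unchanged). New critical value: z_{0.025} = 1.960.
Revised power = Φ(δ − 1.960) + Φ(−δ − 1.960) = Φ(-0.400) + Φ(-3.520) = 0.3446 + 0.0002 = 0.3448.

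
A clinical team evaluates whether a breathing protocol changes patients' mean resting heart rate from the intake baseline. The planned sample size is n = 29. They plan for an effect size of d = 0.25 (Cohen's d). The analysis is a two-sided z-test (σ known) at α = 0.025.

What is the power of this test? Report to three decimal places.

Power ≈ 0.186

Noncentrality parameter: λ = d·√n = 0.25 × √29 = 1.3463
Two-sided α = 0.025 → critical value z_{0.0125} = 2.241.
Power = Φ(λ − 2.241) + Φ(−λ − 2.241) = Φ(-0.895) + Φ(-3.588) = 0.1854 + 0.0002 = 0.1855.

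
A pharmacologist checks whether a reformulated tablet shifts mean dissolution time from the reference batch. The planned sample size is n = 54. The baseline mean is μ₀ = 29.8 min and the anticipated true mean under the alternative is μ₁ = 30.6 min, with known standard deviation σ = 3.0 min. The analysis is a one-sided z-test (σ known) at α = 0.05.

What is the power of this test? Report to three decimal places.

Standardized effect: d = |μ₁ − μ₀| / σ = |30.6 − 29.8| / 3.0 = 0.2667
Noncentrality parameter: δ = d·√n = 0.2667 × √54 = 1.9596
One-sided α = 0.05 → critical value z_{0.05} = 1.645.
Power = P(Z > 1.645 − δ) = Φ(0.315) = 0.6235.

Power ≈ 0.624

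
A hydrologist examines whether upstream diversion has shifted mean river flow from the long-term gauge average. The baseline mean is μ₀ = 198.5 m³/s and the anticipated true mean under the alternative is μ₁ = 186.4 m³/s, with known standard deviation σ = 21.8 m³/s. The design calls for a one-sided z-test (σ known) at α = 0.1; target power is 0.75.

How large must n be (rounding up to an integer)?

n = 13

Standardized effect: d = |μ₁ − μ₀| / σ = |186.4 − 198.5| / 21.8 = 0.5550
For power 0.75 need Φ(δ − z_{0.1}) = 0.75, so δ = z_{0.1} + z_{0.25} = 1.282 + 0.674 = 1.956.
δ = d·√n ⇒ n = (δ/d)² = (1.956 / 0.5550)² = 12.42.
Round up to the next whole unit.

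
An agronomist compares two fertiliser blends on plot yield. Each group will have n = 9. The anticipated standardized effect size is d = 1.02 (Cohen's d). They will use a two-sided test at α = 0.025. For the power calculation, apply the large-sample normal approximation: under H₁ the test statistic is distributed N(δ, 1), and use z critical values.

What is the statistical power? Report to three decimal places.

Noncentrality parameter: δ = d·√(n/2) = 1.02 × √(9/2) = 2.1637
Two-sided α = 0.025 → critical value z_{0.0125} = 2.241.
Power = Φ(δ − 2.241) + Φ(−δ − 2.241) = Φ(-0.078) + Φ(-4.405) = 0.4691 + 0.0000 = 0.4691.

Power ≈ 0.469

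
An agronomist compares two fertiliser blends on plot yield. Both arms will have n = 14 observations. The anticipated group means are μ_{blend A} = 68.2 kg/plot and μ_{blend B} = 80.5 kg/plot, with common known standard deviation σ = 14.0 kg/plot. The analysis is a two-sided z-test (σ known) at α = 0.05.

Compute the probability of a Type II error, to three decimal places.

Standardized effect: d = |μ_{blend A} − μ_{blend B}| / σ = |68.2 − 80.5| / 14.0 = 0.8786
Noncentrality parameter: λ = d·√(n/2) = 0.8786 × √(14/2) = 2.3245
Critical value for a two-sided test at α = 0.05: z_{α/2} = 1.960.
Power = Φ(λ − 1.960) + Φ(−λ − 1.960) = Φ(0.365) + Φ(-4.284) = 0.6423 + 0.0000 = 0.6423.
Type II error: β = 1 − power = 1 − 0.6423 = 0.3577.

β ≈ 0.358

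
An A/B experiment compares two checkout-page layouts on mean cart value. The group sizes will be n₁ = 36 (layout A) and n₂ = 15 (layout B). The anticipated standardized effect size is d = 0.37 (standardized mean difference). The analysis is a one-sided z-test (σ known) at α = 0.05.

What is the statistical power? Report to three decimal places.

Power ≈ 0.330

Noncentrality parameter: δ = d / √(1/n₁ + 1/n₂) = 0.37 / √(1/36 + 1/15) = 1.2040
Critical value for a one-sided test at α = 0.05: z_α = 1.645.
Power = P(Z > 1.645 − δ) = Φ(-0.441) = 0.3296.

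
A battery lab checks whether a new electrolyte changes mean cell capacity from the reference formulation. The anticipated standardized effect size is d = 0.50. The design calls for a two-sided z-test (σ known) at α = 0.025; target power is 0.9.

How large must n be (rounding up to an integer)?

n = 50

Set Φ(δ − 2.241) = 0.9; then δ − 2.241 = Φ⁻¹(0.9) = 1.282, giving δ = 3.523.
(Ignoring the negligible lower-tail rejection probability gives the usual closed-form inversion.)
δ = d·√n ⇒ n = (δ/d)² = (3.523 / 0.50)² = 49.64.
Rounding up, n = 50.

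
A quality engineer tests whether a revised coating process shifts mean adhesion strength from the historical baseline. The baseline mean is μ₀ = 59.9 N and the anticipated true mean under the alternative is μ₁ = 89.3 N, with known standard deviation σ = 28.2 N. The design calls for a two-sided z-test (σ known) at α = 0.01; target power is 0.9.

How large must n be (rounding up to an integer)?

Standardized effect: d = |μ₁ − μ₀| / σ = |89.3 − 59.9| / 28.2 = 1.0426
For power 0.9 need Φ(δ − z_{0.005}) = 0.9, so δ = z_{0.005} + z_{0.10} = 2.576 + 1.282 = 3.857.
(For δ > 0 the lower-tail rejection region contributes negligibly to power, so the one-term inversion is standard.)
δ = d·√n ⇒ n = (δ/d)² = (3.857 / 1.0426)² = 13.69.
Rounding up, n = 14.

n = 14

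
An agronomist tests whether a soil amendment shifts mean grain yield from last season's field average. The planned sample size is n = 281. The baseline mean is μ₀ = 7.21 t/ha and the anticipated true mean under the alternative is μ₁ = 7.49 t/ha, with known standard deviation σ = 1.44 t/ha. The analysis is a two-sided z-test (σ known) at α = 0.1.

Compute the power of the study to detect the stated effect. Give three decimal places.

Standardized effect: d = |μ₁ − μ₀| / σ = |7.49 − 7.21| / 1.44 = 0.1944
Noncentrality parameter: λ = d·√n = 0.1944 × √281 = 3.2595
Two-sided α = 0.1 → critical value z_{0.05} = 1.645.
Power = Φ(λ − 1.645) + Φ(−λ − 1.645) = Φ(1.615) + Φ(-4.904) = 0.9468 + 0.0000 = 0.9468.

Power ≈ 0.947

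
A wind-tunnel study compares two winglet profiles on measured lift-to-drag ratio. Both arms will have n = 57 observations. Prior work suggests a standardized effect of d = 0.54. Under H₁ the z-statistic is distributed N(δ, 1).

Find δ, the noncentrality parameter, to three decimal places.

δ ≈ 2.883

δ = d·√(n/2) = 0.54 × √(57/2) = 2.8828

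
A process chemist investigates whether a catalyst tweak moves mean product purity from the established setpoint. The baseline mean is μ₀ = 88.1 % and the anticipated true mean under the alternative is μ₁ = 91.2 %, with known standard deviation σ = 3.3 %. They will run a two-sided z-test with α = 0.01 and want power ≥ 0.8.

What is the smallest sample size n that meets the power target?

n = 14

Standardized effect: d = |μ₁ − μ₀| / σ = |91.2 − 88.1| / 3.3 = 0.9394
For power 0.8 need Φ(δ − z_{0.005}) = 0.8, so δ = z_{0.005} + z_{0.20} = 2.576 + 0.842 = 3.417.
(The Φ(−δ − z_{α/2}) term is vanishingly small for δ > 0 and is dropped in the standard sample-size formula.)
δ = d·√n ⇒ n = (δ/d)² = (3.417 / 0.9394)² = 13.23.
Rounding up, n = 14.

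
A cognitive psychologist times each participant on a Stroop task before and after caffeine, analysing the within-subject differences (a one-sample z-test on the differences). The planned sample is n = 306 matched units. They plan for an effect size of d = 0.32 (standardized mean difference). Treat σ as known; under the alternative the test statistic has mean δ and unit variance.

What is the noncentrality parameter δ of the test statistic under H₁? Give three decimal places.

The noncentrality parameter scales effect size by the design's sample-size factor: δ = d·√n = 0.32 × √306 = 5.5977

δ ≈ 5.598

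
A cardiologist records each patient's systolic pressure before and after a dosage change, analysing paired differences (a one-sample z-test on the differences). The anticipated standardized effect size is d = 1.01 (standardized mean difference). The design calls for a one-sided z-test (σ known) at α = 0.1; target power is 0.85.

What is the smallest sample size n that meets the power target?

For power 0.85 need Φ(δ − z_{0.1}) = 0.85, so δ = z_{0.1} + z_{0.15} = 1.282 + 1.036 = 2.318.
δ = d·√n ⇒ n = (δ/d)² = (2.318 / 1.01)² = 5.27.
Round up to the next whole unit.

n = 6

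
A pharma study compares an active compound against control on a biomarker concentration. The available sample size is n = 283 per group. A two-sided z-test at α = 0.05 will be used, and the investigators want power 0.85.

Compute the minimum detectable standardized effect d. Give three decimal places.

Required noncentrality: δ = z_{0.025} + z_{0.15} = 1.960 + 1.036 = 2.996.
(Lower-tail contribution to power is negligible for δ > 0.)
δ = d·√(n/2) ⇒ d = δ/√(n/2) = 2.996/√(283/2) = 0.2519.

d ≈ 0.252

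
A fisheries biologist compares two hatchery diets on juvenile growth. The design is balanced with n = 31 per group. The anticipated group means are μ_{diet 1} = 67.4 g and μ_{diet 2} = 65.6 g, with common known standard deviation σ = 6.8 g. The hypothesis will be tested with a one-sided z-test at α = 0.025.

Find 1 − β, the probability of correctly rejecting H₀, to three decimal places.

Standardized effect: d = |μ_{diet 1} − μ_{diet 2}| / σ = |67.4 − 65.6| / 6.8 = 0.2647
Noncentrality parameter: δ = d·√(n/2) = 0.2647 × √(31/2) = 1.0421
Critical value for a one-sided test at α = 0.025: z_α = 1.960.
Power = Φ(δ − 1.960) = Φ(-0.918) = 0.1794.

Power ≈ 0.179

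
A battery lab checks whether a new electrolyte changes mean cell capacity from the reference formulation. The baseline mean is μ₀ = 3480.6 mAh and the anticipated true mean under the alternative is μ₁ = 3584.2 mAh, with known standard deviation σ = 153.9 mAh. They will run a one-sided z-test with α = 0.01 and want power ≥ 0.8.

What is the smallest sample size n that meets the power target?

n = 23

Standardized effect: d = |μ₁ − μ₀| / σ = |3584.2 − 3480.6| / 153.9 = 0.6732
Set Φ(δ − 2.326) = 0.8; then δ − 2.326 = Φ⁻¹(0.8) = 0.842, giving δ = 3.168.
δ = d·√n ⇒ n = (δ/d)² = (3.168 / 0.6732)² = 22.15.
Round up to the next whole unit.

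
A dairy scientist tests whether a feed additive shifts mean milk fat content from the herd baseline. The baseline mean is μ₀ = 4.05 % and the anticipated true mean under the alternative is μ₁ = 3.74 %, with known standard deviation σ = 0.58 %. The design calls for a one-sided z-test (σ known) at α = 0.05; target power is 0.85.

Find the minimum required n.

Standardized effect: d = |μ₁ − μ₀| / σ = |3.74 − 4.05| / 0.58 = 0.5345
Set Φ(δ − 1.645) = 0.85; then δ − 1.645 = Φ⁻¹(0.85) = 1.036, giving δ = 2.681.
δ = d·√n ⇒ n = (δ/d)² = (2.681 / 0.5345)² = 25.17.
Round up to the next whole unit.

n = 26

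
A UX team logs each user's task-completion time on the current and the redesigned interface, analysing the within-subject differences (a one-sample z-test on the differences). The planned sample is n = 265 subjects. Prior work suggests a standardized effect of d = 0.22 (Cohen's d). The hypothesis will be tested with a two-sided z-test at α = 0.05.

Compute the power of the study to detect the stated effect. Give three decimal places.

Power ≈ 0.948

Noncentrality parameter: δ = d·√n = 0.22 × √265 = 3.5813
Two-sided α = 0.05 → critical value z_{0.025} = 1.960.
Power = Φ(δ − 1.960) + Φ(−δ − 1.960) = Φ(1.621) + Φ(-5.541) = 0.9475 + 0.0000 = 0.9475.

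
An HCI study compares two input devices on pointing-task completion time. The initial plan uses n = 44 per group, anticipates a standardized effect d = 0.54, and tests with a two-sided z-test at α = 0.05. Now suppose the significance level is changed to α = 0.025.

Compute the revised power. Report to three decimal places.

Power ≈ 0.615

δ = d·√(n/2) = 0.54 × √(44/2) = 2.5328 (unchanged). New critical value: z_{0.0125} = 2.241.
Revised power = Φ(δ − 2.241) + Φ(−δ − 2.241) = Φ(0.291) + Φ(-4.774) = 0.6146 + 0.0000 = 0.6146.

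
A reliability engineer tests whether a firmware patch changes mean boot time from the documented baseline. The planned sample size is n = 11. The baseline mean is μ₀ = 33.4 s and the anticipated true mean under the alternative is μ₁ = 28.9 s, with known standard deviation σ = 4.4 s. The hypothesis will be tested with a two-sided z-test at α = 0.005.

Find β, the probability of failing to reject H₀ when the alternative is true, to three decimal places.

β ≈ 0.279

Standardized effect: d = |μ₁ − μ₀| / σ = |28.9 − 33.4| / 4.4 = 1.0227
Noncentrality parameter: δ = d·√n = 1.0227 × √11 = 3.3920
Critical value for a two-sided test at α = 0.005: z_{α/2} = 2.807.
Power = Φ(δ − 2.807) + Φ(−δ − 2.807) = Φ(0.585) + Φ(-6.199) = 0.7207 + 0.0000 = 0.7207.
Type II error: β = 1 − power = 1 − 0.7207 = 0.2793.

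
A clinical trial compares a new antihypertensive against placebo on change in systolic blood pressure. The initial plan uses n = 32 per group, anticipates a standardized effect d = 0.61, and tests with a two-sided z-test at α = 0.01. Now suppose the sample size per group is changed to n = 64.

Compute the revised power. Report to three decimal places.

With n = 64 per group: δ = d·√(n/2) = 0.61 × √(64/2) = 3.4507. Critical value z_{0.005} = 2.576.
Revised power = Φ(δ − 2.576) + Φ(−δ − 2.576) = Φ(0.875) + Φ(-6.027) = 0.8092 + 0.0000 = 0.8092.

Power ≈ 0.809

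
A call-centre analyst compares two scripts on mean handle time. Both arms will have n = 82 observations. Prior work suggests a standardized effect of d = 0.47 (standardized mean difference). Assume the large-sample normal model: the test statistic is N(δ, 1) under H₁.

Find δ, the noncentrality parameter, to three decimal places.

δ ≈ 3.009

δ = d·√(n/2) = 0.47 × √(82/2) = 3.0095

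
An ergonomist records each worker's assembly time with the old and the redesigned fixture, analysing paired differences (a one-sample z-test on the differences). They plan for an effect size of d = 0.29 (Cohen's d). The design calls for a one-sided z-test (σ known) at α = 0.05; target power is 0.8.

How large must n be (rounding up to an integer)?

n = 74

For power 0.8 need Φ(δ − z_{0.05}) = 0.8, so δ = z_{0.05} + z_{0.20} = 1.645 + 0.842 = 2.486.
δ = d·√n ⇒ n = (δ/d)² = (2.486 / 0.29)² = 73.51.
Rounding up, n = 74.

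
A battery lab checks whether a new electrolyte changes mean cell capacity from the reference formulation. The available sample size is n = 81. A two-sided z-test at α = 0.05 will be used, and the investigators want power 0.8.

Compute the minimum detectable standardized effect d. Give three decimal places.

Required noncentrality: δ = z_{0.025} + z_{0.20} = 1.960 + 0.842 = 2.802.
(The second rejection-region term Φ(−δ − z_{α/2}) is negligible and dropped.)
δ = d·√n ⇒ d = δ/√n = 2.802/√81 = 0.3113.

d ≈ 0.311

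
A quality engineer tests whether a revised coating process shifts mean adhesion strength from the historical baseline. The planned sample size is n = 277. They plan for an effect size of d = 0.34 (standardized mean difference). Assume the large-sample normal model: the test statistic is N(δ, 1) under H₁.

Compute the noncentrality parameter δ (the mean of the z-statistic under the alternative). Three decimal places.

δ = d·√n = 0.34 × √277 = 5.6587

δ ≈ 5.659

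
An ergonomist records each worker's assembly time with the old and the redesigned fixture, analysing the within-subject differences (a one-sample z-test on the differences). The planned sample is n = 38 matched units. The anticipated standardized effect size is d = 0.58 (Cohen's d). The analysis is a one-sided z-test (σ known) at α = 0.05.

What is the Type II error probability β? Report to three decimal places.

β ≈ 0.027

Noncentrality parameter: δ = d·√n = 0.58 × √38 = 3.5754
One-sided α = 0.05 → critical value z_{0.05} = 1.645.
Power = P(Z > 1.645 − δ) = Φ(1.931) = 0.9732.
Type II error: β = 1 − power = 1 − 0.9732 = 0.0268.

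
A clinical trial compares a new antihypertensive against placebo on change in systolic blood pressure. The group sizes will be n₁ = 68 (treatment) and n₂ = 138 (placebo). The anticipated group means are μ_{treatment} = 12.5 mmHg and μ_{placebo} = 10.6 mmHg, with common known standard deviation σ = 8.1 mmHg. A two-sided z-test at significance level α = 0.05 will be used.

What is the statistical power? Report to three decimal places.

Power ≈ 0.353

Standardized effect: d = |μ_{treatment} − μ_{placebo}| / σ = |12.5 − 10.6| / 8.1 = 0.2346
Noncentrality parameter: δ = d / √(1/n₁ + 1/n₂) = 0.2346 / √(1/68 + 1/138) = 1.5832
Critical value for a two-sided test at α = 0.05: z_{α/2} = 1.960.
Power = Φ(δ − 1.960) + Φ(−δ − 1.960) = Φ(-0.377) + Φ(-3.543) = 0.3532 + 0.0002 = 0.3534.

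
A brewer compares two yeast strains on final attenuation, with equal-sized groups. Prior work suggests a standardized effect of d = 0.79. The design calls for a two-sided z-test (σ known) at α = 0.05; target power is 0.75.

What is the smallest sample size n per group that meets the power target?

n = 23 per group

Set Φ(δ − 1.960) = 0.75; then δ − 1.960 = Φ⁻¹(0.75) = 0.674, giving δ = 2.634.
(For δ > 0 the lower-tail rejection region contributes negligibly to power, so the one-term inversion is standard.)
δ = d·√(n/2) ⇒ n = 2(δ/d)² = 2 × (2.634 / 0.79)² = 22.24.
Round up to the next whole unit.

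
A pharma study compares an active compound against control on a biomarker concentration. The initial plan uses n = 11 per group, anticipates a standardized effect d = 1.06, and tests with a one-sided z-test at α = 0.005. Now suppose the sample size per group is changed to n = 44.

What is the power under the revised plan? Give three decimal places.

With n = 44 per group: δ = d·√(n/2) = 1.06 × √(44/2) = 4.9718. Critical value z_{0.005} = 2.576.
Revised power = P(Z > 2.576 − δ) = Φ(2.396) = 0.9917.

Power ≈ 0.992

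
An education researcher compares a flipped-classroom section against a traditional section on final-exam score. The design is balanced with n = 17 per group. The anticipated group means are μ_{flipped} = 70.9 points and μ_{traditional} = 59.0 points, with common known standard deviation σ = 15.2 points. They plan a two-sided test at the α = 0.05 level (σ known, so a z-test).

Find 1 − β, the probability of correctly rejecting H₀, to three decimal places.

Power ≈ 0.626

Standardized effect: d = |μ_{flipped} − μ_{traditional}| / σ = |70.9 − 59.0| / 15.2 = 0.7829
Noncentrality parameter: δ = d·√(n/2) = 0.7829 × √(17/2) = 2.2825
Two-sided α = 0.05 → critical value z_{0.025} = 1.960.
Power = Φ(δ − 1.960) + Φ(−δ − 1.960) = Φ(0.323) + Φ(-4.242) = 0.6265 + 0.0000 = 0.6265.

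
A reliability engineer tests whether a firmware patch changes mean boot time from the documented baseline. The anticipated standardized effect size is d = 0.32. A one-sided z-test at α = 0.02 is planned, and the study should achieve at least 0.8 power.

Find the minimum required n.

n = 82

For power 0.8 need Φ(δ − z_{0.02}) = 0.8, so δ = z_{0.02} + z_{0.20} = 2.054 + 0.842 = 2.895.
δ = d·√n ⇒ n = (δ/d)² = (2.895 / 0.32)² = 81.87.
Round up to the next whole unit.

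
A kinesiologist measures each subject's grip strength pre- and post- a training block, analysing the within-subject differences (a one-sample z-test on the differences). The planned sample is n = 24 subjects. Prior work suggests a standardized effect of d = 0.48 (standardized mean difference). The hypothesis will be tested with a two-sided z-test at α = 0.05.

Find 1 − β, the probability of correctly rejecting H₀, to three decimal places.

Noncentrality parameter: δ = d·√n = 0.48 × √24 = 2.3515
Critical value for a two-sided test at α = 0.05: z_{α/2} = 1.960.
Power = Φ(δ − 1.960) + Φ(−δ − 1.960) = Φ(0.392) + Φ(-4.311) = 0.6523 + 0.0000 = 0.6523.

Power ≈ 0.652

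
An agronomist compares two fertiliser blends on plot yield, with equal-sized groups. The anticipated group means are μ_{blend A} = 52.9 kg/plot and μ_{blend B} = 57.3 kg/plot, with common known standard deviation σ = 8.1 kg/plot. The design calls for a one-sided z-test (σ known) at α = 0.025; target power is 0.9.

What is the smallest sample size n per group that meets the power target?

Standardized effect: d = |μ_{blend A} − μ_{blend B}| / σ = |52.9 − 57.3| / 8.1 = 0.5432
For power 0.9 need Φ(δ − z_{0.025}) = 0.9, so δ = z_{0.025} + z_{0.10} = 1.960 + 1.282 = 3.242.
δ = d·√(n/2) ⇒ n = 2(δ/d)² = 2 × (3.242 / 0.5432)² = 71.22.
Round up to the next whole unit.

n = 72 per group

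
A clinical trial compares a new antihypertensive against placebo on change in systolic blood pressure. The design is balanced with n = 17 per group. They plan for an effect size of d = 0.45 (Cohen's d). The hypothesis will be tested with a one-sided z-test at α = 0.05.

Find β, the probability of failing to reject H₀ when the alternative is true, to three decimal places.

Noncentrality parameter: λ = d·√(n/2) = 0.45 × √(17/2) = 1.3120
One-sided α = 0.05 → critical value z_{0.05} = 1.645.
Power = Φ(λ − 1.645) = Φ(-0.333) = 0.3696.
Type II error: β = 1 − power = 1 − 0.3696 = 0.6304.

β ≈ 0.630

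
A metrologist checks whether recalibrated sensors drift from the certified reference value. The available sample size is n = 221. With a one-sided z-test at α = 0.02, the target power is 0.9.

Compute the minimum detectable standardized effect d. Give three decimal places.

Need Φ(δ − 2.054) = 0.9, so δ = 2.054 + 1.282 = 3.335.
δ = d·√n ⇒ d = δ/√n = 3.335/√221 = 0.2244.

d ≈ 0.224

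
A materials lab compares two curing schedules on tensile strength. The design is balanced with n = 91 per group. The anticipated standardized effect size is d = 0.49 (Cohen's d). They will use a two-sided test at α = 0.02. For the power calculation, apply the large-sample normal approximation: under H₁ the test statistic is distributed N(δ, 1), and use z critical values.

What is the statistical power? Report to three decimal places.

Power ≈ 0.836

Noncentrality parameter: δ = d·√(n/2) = 0.49 × √(91/2) = 3.3052
Critical value for a two-sided test at α = 0.02: z_{α/2} = 2.326.
Power = Φ(δ − 2.326) + Φ(−δ − 2.326) = Φ(0.979) + Φ(-5.632) = 0.8362 + 0.0000 = 0.8362.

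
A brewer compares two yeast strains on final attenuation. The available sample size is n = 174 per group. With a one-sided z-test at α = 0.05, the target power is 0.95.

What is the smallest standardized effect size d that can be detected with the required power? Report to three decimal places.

Required noncentrality: δ = z_{0.05} + z_{0.05} = 1.645 + 1.645 = 3.290.
δ = d·√(n/2) ⇒ d = δ/√(n/2) = 3.290/√(174/2) = 0.3527.

d ≈ 0.353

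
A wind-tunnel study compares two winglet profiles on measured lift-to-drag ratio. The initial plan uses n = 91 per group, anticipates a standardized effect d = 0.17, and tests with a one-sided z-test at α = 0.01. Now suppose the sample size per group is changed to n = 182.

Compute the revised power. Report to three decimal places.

Power ≈ 0.241

With n = 182 per group: δ = d·√(n/2) = 0.17 × √(182/2) = 1.6217. Critical value z_{0.01} = 2.326.
Revised power = Φ(δ − 2.326) = Φ(-0.705) = 0.2405.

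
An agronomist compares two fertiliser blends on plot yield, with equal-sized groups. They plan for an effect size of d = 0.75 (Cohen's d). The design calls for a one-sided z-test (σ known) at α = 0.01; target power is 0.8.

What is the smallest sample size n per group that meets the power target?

Set Φ(δ − 2.326) = 0.8; then δ − 2.326 = Φ⁻¹(0.8) = 0.842, giving δ = 3.168.
δ = d·√(n/2) ⇒ n = 2(δ/d)² = 2 × (3.168 / 0.75)² = 35.68.
Rounding up, n = 36 per group.

n = 36 per group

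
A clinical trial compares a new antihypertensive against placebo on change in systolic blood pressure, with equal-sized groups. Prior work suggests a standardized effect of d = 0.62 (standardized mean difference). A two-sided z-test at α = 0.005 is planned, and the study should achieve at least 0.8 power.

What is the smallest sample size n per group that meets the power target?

n = 70 per group

For power 0.8 need Φ(δ − z_{0.0025}) = 0.8, so δ = z_{0.0025} + z_{0.20} = 2.807 + 0.842 = 3.649.
(For δ > 0 the lower-tail rejection region contributes negligibly to power, so the one-term inversion is standard.)
δ = d·√(n/2) ⇒ n = 2(δ/d)² = 2 × (3.649 / 0.62)² = 69.26.
Round up to the next whole unit.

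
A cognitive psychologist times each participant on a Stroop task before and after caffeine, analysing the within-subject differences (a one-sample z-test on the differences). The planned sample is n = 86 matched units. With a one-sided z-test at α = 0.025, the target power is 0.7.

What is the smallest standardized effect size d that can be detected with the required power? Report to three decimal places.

Need Φ(δ − 1.960) = 0.7, so δ = 1.960 + 0.524 = 2.484.
δ = d·√n ⇒ d = δ/√n = 2.484/√86 = 0.2679.

d ≈ 0.268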